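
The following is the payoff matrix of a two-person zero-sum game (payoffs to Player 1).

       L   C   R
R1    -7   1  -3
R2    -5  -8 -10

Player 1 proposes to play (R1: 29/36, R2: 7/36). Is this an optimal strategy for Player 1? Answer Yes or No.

No

Against L this mix gives (29/36)·(-7) + (7/36)·(-5) = -119/18.
Against C this mix gives (29/36)·1 + (7/36)·(-8) = -3/4.
Against R this mix gives (29/36)·(-3) + (7/36)·(-10) = -157/36.
Player 2 will play L, holding Player 1 to -119/18. Shifting weight toward the row that does better against L would raise this floor (the equalizing mix achieves -55/9 against both L and R), so the proposed strategy is not optimal.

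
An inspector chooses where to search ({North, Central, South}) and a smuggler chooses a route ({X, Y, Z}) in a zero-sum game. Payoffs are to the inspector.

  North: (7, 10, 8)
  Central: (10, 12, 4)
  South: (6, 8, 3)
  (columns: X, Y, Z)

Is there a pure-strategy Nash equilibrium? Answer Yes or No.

Row minima: North → 7, Central → 4, South → 3; maximin = 7.
Column maxima: X → 10, Y → 12, Z → 8; minimax = 8.
7 ≠ 8, so no pure-strategy equilibrium exists.

No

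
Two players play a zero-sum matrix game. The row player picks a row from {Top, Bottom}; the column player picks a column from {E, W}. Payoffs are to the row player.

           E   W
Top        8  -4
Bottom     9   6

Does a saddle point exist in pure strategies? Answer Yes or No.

Row minima: Top → -4, Bottom → 6; maximin = 6.
Column maxima: E → 9, W → 6; minimax = 6.
maximin = minimax = 6, so a saddle point exists.

Yes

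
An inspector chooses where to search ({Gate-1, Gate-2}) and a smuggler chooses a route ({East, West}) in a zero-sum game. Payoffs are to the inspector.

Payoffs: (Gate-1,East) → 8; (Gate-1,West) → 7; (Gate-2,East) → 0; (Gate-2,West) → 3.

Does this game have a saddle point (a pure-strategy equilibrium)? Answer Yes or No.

Yes

Row minima: Gate-1 → 7, Gate-2 → 0; maximin = 7.
Column maxima: East → 8, West → 7; minimax = 7.
maximin = minimax = 7, so a saddle point exists.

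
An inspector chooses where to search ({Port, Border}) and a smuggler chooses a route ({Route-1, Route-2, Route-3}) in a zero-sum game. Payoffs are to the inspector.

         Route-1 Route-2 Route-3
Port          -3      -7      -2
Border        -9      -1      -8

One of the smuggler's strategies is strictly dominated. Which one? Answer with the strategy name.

Route-3

Route-1 holds the inspector's payoff strictly below Route-3 in every row: -3 < -2, -9 < -8.
So Route-3 is strictly dominated for the smuggler.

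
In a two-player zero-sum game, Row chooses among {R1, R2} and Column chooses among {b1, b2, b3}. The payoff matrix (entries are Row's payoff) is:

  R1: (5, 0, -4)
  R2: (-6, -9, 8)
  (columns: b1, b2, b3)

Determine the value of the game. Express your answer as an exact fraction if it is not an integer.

-12/7

Row minima: R1 → -4, R2 → -9; maximin = -4.
Column maxima: b1 → 5, b2 → 0, b3 → 8; minimax = 0.
-4 ≠ 0, so there is no saddle point; optimal play is mixed.
b1 is strictly dominated by b2 (it gives Row strictly more in every row), so Column never plays it.
On the remaining 2×2 (R1, R2 vs b2, b3):
Let Row play R1 with probability p. Expected payoff against b2: 0p + (-9)(1−p) = 9p − 9; against b3: (-4)p + 8(1−p) = −12p + 8.
Setting these equal: 9p − 9 = −12p + 8 ⇒ 21p = 17 ⇒ p = 17/21, and the value is (9)·(17/21) − 9 = -12/7.
For Column: with q = P(b2), equating R1's and R2's payoffs gives 4q − 4 = −17q + 8 ⇒ q = 4/7.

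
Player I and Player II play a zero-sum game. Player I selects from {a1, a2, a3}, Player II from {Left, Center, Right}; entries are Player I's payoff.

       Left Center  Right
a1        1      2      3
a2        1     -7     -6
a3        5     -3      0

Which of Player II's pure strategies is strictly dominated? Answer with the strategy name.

Center holds Player I's payoff strictly below Right in every row: 2 < 3, -7 < -6, -3 < 0.
So Right is strictly dominated for Player II.

Right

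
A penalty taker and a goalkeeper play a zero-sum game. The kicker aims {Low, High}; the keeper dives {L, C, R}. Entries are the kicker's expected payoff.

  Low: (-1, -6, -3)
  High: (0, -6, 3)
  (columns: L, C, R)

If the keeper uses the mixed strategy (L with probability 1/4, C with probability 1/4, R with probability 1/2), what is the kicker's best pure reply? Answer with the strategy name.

High

Expected payoff of Low: (1/4)·(-1) + (1/4)·(-6) + (1/2)·(-3) = -13/4.
Expected payoff of High: (1/4)·0 + (1/4)·(-6) + (1/2)·3 = 0.
The largest is 0, so the kicker's best response is High.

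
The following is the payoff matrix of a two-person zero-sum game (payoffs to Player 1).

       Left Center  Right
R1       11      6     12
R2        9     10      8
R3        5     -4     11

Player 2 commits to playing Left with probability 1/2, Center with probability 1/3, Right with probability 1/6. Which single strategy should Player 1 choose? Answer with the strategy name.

R1

Expected payoff of R1: (1/2)·11 + (1/3)·6 + (1/6)·12 = 19/2.
Expected payoff of R2: (1/2)·9 + (1/3)·10 + (1/6)·8 = 55/6.
Expected payoff of R3: (1/2)·5 + (1/3)·(-4) + (1/6)·11 = 3.
The largest is 19/2, so Player 1's best response is R1.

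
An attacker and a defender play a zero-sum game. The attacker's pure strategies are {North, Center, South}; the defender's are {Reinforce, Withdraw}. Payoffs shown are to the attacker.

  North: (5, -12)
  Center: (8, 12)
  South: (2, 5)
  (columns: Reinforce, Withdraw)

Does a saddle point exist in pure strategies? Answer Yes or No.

Row minima: North → -12, Center → 8, South → 2; maximin = 8.
Column maxima: Reinforce → 8, Withdraw → 12; minimax = 8.
maximin = minimax = 8, so a saddle point exists.

Yes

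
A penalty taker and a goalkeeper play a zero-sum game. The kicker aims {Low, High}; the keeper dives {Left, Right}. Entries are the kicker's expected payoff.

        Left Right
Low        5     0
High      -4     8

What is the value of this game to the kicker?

Row minima: Low → 0, High → -4; maximin = 0.
Column maxima: Left → 5, Right → 8; minimax = 5.
0 ≠ 5, so there is no saddle point; optimal play is mixed.
Let the kicker play Low with probability p. Expected payoff against Left: 5p + (-4)(1−p) = 9p − 4; against Right: 0p + 8(1−p) = −8p + 8.
Setting these equal: 9p − 4 = −8p + 8 ⇒ 17p = 12 ⇒ p = 12/17, and the value is (9)·(12/17) − 4 = 40/17.
For the keeper: with q = P(Left), equating Low's and High's payoffs gives 5q = −12q + 8 ⇒ q = 8/17.

40/17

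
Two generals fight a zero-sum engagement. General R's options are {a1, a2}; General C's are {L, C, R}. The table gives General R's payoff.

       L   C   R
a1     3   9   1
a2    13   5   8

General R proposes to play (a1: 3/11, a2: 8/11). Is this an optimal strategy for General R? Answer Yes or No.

Yes

Against L this mix gives (3/11)·3 + (8/11)·13 = 113/11.
Against C this mix gives (3/11)·9 + (8/11)·5 = 67/11.
Against R this mix gives (3/11)·1 + (8/11)·8 = 67/11.
All of General C's active replies (C, R) yield 67/11, and no column does worse for General R. The mix makes General C indifferent and guarantees 67/11, so it is optimal.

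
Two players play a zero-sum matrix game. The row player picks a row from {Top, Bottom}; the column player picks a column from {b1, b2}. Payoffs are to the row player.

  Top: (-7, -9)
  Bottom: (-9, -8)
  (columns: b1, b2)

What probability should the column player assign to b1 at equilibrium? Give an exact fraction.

1/3

Row minima: Top → -9, Bottom → -9; maximin = -9.
Column maxima: b1 → -7, b2 → -8; minimax = -8.
-9 ≠ -8, so there is no saddle point; optimal play is mixed.
Let the row player play Top with probability p. Expected payoff against b1: (-7)p + (-9)(1−p) = 2p − 9; against b2: (-9)p + (-8)(1−p) = −p − 8.
Setting these equal: 2p − 9 = −p − 8 ⇒ 3p = 1 ⇒ p = 1/3, and the value is (2)·(1/3) − 9 = -25/3.
For the column player: with q = P(b1), equating Top's and Bottom's payoffs gives 2q − 9 = −q − 8 ⇒ q = 1/3.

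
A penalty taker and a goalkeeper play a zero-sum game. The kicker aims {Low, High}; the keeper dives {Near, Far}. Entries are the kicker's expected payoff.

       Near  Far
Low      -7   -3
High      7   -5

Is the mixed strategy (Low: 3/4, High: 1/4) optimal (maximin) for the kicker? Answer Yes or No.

Yes

Against Near this mix gives (3/4)·(-7) + (1/4)·7 = -7/2.
Against Far this mix gives (3/4)·(-3) + (1/4)·(-5) = -7/2.
All of the keeper's active replies (Near, Far) yield -7/2, and no column does worse for the kicker. The mix makes the keeper indifferent and guarantees -7/2, so it is optimal.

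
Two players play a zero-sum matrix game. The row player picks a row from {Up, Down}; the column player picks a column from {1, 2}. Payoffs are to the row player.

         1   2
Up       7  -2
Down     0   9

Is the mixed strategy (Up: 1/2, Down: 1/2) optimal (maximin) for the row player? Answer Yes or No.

Against 1 this mix gives (1/2)·7 + (1/2)·0 = 7/2.
Against 2 this mix gives (1/2)·(-2) + (1/2)·9 = 7/2.
All of the column player's active replies (1, 2) yield 7/2, and no column does worse for the row player. The mix makes the column player indifferent and guarantees 7/2, so it is optimal.

Yes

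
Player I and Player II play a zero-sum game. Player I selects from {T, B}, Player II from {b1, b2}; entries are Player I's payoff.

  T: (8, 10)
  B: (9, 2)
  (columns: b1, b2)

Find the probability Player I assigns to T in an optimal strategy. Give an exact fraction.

7/9

Row minima: T → 8, B → 2; maximin = 8.
Column maxima: b1 → 9, b2 → 10; minimax = 9.
8 ≠ 9, so there is no saddle point; optimal play is mixed.
Let Player I play T with probability p. Expected payoff against b1: 8p + 9(1−p) = −p + 9; against b2: 10p + 2(1−p) = 8p + 2.
Setting these equal: −p + 9 = 8p + 2 ⇒ −9p = -7 ⇒ p = 7/9, and the value is (-1)·(7/9) + 9 = 74/9.
For Player II: with q = P(b1), equating T's and B's payoffs gives −2q + 10 = 7q + 2 ⇒ q = 8/9.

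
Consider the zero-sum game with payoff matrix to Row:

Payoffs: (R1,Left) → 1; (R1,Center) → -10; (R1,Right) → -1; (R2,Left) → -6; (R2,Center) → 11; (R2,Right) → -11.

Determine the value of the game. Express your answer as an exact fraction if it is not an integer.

-121/31

Row minima: R1 → -10, R2 → -11; maximin = -10.
Column maxima: Left → 1, Center → 11, Right → -1; minimax = -1.
-10 ≠ -1, so there is no saddle point; optimal play is mixed.
Left is strictly dominated by Right (it gives Row strictly more in every row), so Column never plays it.
On the remaining 2×2 (R1, R2 vs Center, Right):
Let Row play R1 with probability p. Expected payoff against Center: (-10)p + 11(1−p) = −21p + 11; against Right: (-1)p + (-11)(1−p) = 10p − 11.
Setting these equal: −21p + 11 = 10p − 11 ⇒ −31p = -22 ⇒ p = 22/31, and the value is (-21)·(22/31) + 11 = -121/31.
For Column: with q = P(Center), equating R1's and R2's payoffs gives −9q − 1 = 22q − 11 ⇒ q = 10/31.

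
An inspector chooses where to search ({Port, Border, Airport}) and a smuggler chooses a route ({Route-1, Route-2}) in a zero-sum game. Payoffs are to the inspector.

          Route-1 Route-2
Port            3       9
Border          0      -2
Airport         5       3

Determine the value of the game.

9/2

Row minima: Port → 3, Border → -2, Airport → 3; maximin = 3.
Column maxima: Route-1 → 5, Route-2 → 9; minimax = 5.
3 ≠ 5, so there is no saddle point; optimal play is mixed.
Border is strictly dominated by Port, so the inspector never plays it.
On the remaining 2×2 (Port, Airport vs Route-1, Route-2):
Let the inspector play Port with probability p. Expected payoff against Route-1: 3p + 5(1−p) = −2p + 5; against Route-2: 9p + 3(1−p) = 6p + 3.
Setting these equal: −2p + 5 = 6p + 3 ⇒ −8p = -2 ⇒ p = 1/4, and the value is (-2)·(1/4) + 5 = 9/2.
For the smuggler: with q = P(Route-1), equating Port's and Airport's payoffs gives −6q + 9 = 2q + 3 ⇒ q = 3/4.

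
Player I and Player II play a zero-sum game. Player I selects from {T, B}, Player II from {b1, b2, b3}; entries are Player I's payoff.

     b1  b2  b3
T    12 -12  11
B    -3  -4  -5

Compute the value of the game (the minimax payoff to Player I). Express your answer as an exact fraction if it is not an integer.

Row minima: T → -12, B → -5; maximin = -5.
Column maxima: b1 → 12, b2 → -4, b3 → 11; minimax = -4.
-5 ≠ -4, so there is no saddle point; optimal play is mixed.
b1 is strictly dominated by b2 (it gives Player I strictly more in every row), so Player II never plays it.
On the remaining 2×2 (T, B vs b2, b3):
Let Player I play T with probability p. Expected payoff against b2: (-12)p + (-4)(1−p) = −8p − 4; against b3: 11p + (-5)(1−p) = 16p − 5.
Setting these equal: −8p − 4 = 16p − 5 ⇒ −24p = -1 ⇒ p = 1/24, and the value is (-8)·(1/24) − 4 = -13/3.
For Player II: with q = P(b2), equating T's and B's payoffs gives −23q + 11 = q − 5 ⇒ q = 2/3.

-13/3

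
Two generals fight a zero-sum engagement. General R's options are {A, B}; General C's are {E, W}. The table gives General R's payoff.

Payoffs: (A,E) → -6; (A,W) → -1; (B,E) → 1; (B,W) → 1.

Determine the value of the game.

1

Row minima: A → -6, B → 1; maximin = 1.
Column maxima: E → 1, W → 1; minimax = 1.
Since maximin = minimax = 1, there is a saddle point and the value is 1.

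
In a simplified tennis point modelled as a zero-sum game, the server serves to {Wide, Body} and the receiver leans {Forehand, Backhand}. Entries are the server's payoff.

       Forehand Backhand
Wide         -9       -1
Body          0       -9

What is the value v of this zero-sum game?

Row minima: Wide → -9, Body → -9; maximin = -9.
Column maxima: Forehand → 0, Backhand → -1; minimax = -1.
-9 ≠ -1, so there is no saddle point; optimal play is mixed.
Let the server play Wide with probability p. Expected payoff against Forehand: (-9)p + 0(1−p) = −9p; against Backhand: (-1)p + (-9)(1−p) = 8p − 9.
Setting these equal: −9p = 8p − 9 ⇒ −17p = -9 ⇒ p = 9/17, and the value is (-9)·(9/17) = -81/17.
For the receiver: with q = P(Forehand), equating Wide's and Body's payoffs gives −8q − 1 = 9q − 9 ⇒ q = 8/17.

-81/17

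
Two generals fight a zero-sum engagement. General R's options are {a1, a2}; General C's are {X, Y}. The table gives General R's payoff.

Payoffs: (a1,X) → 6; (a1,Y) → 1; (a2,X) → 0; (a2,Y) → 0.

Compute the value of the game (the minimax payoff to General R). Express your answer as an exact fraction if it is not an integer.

Row minima: a1 → 1, a2 → 0; maximin = 1.
Column maxima: X → 6, Y → 1; minimax = 1.
Since maximin = minimax = 1, there is a saddle point and the value is 1.

1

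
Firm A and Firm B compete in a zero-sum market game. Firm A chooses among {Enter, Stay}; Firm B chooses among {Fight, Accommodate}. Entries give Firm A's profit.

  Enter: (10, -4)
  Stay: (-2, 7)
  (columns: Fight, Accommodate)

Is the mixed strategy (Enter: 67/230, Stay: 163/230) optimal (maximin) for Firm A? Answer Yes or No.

Against Fight this mix gives (67/230)·10 + (163/230)·(-2) = 172/115.
Against Accommodate this mix gives (67/230)·(-4) + (163/230)·7 = 873/230.
Firm B will play Fight, holding Firm A to 172/115. Shifting weight toward the row that does better against Fight would raise this floor (the equalizing mix achieves 62/23 against both Fight and Accommodate), so the proposed strategy is not optimal.

No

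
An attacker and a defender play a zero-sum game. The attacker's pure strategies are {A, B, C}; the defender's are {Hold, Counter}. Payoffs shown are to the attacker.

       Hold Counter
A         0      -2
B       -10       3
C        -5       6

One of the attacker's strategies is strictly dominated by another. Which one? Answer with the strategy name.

C gives a strictly higher payoff than B against every column: -5 > -10, 6 > 3.
So B is strictly dominated and the attacker never plays it.

B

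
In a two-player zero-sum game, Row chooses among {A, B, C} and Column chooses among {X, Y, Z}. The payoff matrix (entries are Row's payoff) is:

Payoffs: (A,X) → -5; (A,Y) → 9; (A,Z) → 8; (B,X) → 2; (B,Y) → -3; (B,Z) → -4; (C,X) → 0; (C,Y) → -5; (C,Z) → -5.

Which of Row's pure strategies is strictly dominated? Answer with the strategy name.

C

B gives a strictly higher payoff than C against every column: 2 > 0, -3 > -5, -4 > -5.
So C is strictly dominated and Row never plays it.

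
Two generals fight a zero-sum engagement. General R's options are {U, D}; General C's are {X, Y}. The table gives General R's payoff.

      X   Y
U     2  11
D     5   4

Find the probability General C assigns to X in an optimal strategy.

Row minima: U → 2, D → 4; maximin = 4.
Column maxima: X → 5, Y → 11; minimax = 5.
4 ≠ 5, so there is no saddle point; optimal play is mixed.
Let General R play U with probability p. Expected payoff against X: 2p + 5(1−p) = −3p + 5; against Y: 11p + 4(1−p) = 7p + 4.
Setting these equal: −3p + 5 = 7p + 4 ⇒ −10p = -1 ⇒ p = 1/10, and the value is (-3)·(1/10) + 5 = 47/10.
For General C: with q = P(X), equating U's and D's payoffs gives −9q + 11 = q + 4 ⇒ q = 7/10.

7/10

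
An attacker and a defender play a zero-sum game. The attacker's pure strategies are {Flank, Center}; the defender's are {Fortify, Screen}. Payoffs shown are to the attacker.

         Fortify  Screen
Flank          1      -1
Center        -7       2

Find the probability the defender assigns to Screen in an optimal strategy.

8/11

Row minima: Flank → -1, Center → -7; maximin = -1.
Column maxima: Fortify → 1, Screen → 2; minimax = 1.
-1 ≠ 1, so there is no saddle point; optimal play is mixed.
Let the attacker play Flank with probability p. Expected payoff against Fortify: 1p + (-7)(1−p) = 8p − 7; against Screen: (-1)p + 2(1−p) = −3p + 2.
Setting these equal: 8p − 7 = −3p + 2 ⇒ 11p = 9 ⇒ p = 9/11, and the value is (8)·(9/11) − 7 = -5/11.
For the defender: with q = P(Fortify), equating Flank's and Center's payoffs gives 2q − 1 = −9q + 2 ⇒ q = 3/11.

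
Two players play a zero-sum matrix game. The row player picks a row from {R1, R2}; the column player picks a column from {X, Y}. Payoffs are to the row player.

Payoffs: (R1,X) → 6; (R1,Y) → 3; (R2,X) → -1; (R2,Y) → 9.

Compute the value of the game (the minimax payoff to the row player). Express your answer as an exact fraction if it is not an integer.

57/13

Row minima: R1 → 3, R2 → -1; maximin = 3.
Column maxima: X → 6, Y → 9; minimax = 6.
3 ≠ 6, so there is no saddle point; optimal play is mixed.
Let the row player play R1 with probability p. Expected payoff against X: 6p + (-1)(1−p) = 7p − 1; against Y: 3p + 9(1−p) = −6p + 9.
Setting these equal: 7p − 1 = −6p + 9 ⇒ 13p = 10 ⇒ p = 10/13, and the value is (7)·(10/13) − 1 = 57/13.
For the column player: with q = P(X), equating R1's and R2's payoffs gives 3q + 3 = −10q + 9 ⇒ q = 6/13.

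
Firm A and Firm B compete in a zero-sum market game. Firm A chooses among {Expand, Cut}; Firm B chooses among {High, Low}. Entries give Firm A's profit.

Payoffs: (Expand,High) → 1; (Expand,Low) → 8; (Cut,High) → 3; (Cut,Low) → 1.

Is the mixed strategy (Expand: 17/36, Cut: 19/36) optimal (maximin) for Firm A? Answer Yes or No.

Against High this mix gives (17/36)·1 + (19/36)·3 = 37/18.
Against Low this mix gives (17/36)·8 + (19/36)·1 = 155/36.
Firm B will play High, holding Firm A to 37/18. Shifting weight toward the row that does better against High would raise this floor (the equalizing mix achieves 23/9 against both High and Low), so the proposed strategy is not optimal.

No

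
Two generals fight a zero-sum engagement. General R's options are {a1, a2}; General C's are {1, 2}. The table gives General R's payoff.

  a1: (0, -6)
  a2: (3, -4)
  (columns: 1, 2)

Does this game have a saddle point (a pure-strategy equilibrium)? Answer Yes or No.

Yes

Row minima: a1 → -6, a2 → -4; maximin = -4.
Column maxima: 1 → 3, 2 → -4; minimax = -4.
maximin = minimax = -4, so a saddle point exists.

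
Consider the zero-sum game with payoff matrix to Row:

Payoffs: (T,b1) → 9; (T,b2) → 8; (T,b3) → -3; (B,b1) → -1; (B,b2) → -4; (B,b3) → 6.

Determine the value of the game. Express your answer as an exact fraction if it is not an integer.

Row minima: T → -3, B → -4; maximin = -3.
Column maxima: b1 → 9, b2 → 8, b3 → 6; minimax = 6.
-3 ≠ 6, so there is no saddle point; optimal play is mixed.
b1 is strictly dominated by b2 (it gives Row strictly more in every row), so Column never plays it.
On the remaining 2×2 (T, B vs b2, b3):
Let Row play T with probability p. Expected payoff against b2: 8p + (-4)(1−p) = 12p − 4; against b3: (-3)p + 6(1−p) = −9p + 6.
Setting these equal: 12p − 4 = −9p + 6 ⇒ 21p = 10 ⇒ p = 10/21, and the value is (12)·(10/21) − 4 = 12/7.
For Column: with q = P(b2), equating T's and B's payoffs gives 11q − 3 = −10q + 6 ⇒ q = 3/7.

12/7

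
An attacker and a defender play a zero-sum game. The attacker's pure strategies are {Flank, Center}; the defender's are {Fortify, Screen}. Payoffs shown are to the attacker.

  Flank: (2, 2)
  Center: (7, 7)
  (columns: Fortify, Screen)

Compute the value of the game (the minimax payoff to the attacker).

7

Row minima: Flank → 2, Center → 7; maximin = 7.
Column maxima: Fortify → 7, Screen → 7; minimax = 7.
Since maximin = minimax = 7, there is a saddle point and the value is 7.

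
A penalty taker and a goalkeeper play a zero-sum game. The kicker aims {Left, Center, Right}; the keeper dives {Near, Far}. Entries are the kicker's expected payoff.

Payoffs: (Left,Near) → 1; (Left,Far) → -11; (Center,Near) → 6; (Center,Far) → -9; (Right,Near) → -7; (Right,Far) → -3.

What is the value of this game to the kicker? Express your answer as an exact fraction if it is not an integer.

Row minima: Left → -11, Center → -9, Right → -7; maximin = -7.
Column maxima: Near → 6, Far → -3; minimax = -3.
-7 ≠ -3, so there is no saddle point; optimal play is mixed.
Left is strictly dominated by Center, so the kicker never plays it.
On the remaining 2×2 (Center, Right vs Near, Far):
Let the kicker play Center with probability p. Expected payoff against Near: 6p + (-7)(1−p) = 13p − 7; against Far: (-9)p + (-3)(1−p) = −6p − 3.
Setting these equal: 13p − 7 = −6p − 3 ⇒ 19p = 4 ⇒ p = 4/19, and the value is (13)·(4/19) − 7 = -81/19.
For the keeper: with q = P(Near), equating Center's and Right's payoffs gives 15q − 9 = −4q − 3 ⇒ q = 6/19.

-81/19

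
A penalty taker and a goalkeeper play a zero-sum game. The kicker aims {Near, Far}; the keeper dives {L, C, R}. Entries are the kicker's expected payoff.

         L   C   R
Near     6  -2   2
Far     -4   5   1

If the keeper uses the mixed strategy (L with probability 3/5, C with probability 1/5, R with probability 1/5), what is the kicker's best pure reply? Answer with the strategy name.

Expected payoff of Near: (3/5)·6 + (1/5)·(-2) + (1/5)·2 = 18/5.
Expected payoff of Far: (3/5)·(-4) + (1/5)·5 + (1/5)·1 = -6/5.
The largest is 18/5, so the kicker's best response is Near.

Near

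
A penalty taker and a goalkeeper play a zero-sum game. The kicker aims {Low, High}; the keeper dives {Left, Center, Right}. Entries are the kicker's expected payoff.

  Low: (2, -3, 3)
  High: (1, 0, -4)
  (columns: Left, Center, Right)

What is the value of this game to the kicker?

-6/5

Row minima: Low → -3, High → -4; maximin = -3.
Column maxima: Left → 2, Center → 0, Right → 3; minimax = 0.
-3 ≠ 0, so there is no saddle point; optimal play is mixed.
Left is strictly dominated by Center (it gives the kicker strictly more in every row), so the keeper never plays it.
On the remaining 2×2 (Low, High vs Center, Right):
Let the kicker play Low with probability p. Expected payoff against Center: (-3)p + 0(1−p) = −3p; against Right: 3p + (-4)(1−p) = 7p − 4.
Setting these equal: −3p = 7p − 4 ⇒ −10p = -4 ⇒ p = 2/5, and the value is (-3)·(2/5) = -6/5.
For the keeper: with q = P(Center), equating Low's and High's payoffs gives −6q + 3 = 4q − 4 ⇒ q = 7/10.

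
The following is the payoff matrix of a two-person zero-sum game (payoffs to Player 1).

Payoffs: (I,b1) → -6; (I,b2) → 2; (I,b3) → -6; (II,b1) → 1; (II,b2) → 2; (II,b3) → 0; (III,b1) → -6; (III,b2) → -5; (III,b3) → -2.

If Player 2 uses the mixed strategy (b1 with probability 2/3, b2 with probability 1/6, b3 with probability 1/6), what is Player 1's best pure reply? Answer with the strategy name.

Expected payoff of I: (2/3)·(-6) + (1/6)·2 + (1/6)·(-6) = -14/3.
Expected payoff of II: (2/3)·1 + (1/6)·2 + (1/6)·0 = 1.
Expected payoff of III: (2/3)·(-6) + (1/6)·(-5) + (1/6)·(-2) = -31/6.
The largest is 1, so Player 1's best response is II.

II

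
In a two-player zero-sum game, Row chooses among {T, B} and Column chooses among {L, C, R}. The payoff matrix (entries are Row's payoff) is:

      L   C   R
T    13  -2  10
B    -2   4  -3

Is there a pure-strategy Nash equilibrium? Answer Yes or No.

No

Row minima: T → -2, B → -3; maximin = -2.
Column maxima: L → 13, C → 4, R → 10; minimax = 4.
-2 ≠ 4, so no pure-strategy equilibrium exists.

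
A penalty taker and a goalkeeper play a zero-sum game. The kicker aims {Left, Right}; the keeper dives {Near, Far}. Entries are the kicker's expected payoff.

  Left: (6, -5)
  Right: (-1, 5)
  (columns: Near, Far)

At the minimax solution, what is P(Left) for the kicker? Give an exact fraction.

6/17

Row minima: Left → -5, Right → -1; maximin = -1.
Column maxima: Near → 6, Far → 5; minimax = 5.
-1 ≠ 5, so there is no saddle point; optimal play is mixed.
Let the kicker play Left with probability p. Expected payoff against Near: 6p + (-1)(1−p) = 7p − 1; against Far: (-5)p + 5(1−p) = −10p + 5.
Setting these equal: 7p − 1 = −10p + 5 ⇒ 17p = 6 ⇒ p = 6/17, and the value is (7)·(6/17) − 1 = 25/17.
For the keeper: with q = P(Near), equating Left's and Right's payoffs gives 11q − 5 = −6q + 5 ⇒ q = 10/17.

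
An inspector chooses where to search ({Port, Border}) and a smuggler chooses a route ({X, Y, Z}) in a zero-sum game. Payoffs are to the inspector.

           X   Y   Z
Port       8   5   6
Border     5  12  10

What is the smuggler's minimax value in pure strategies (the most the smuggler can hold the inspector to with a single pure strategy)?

Column maxima: X → 8, Y → 12, Z → 10.
The smallest of these is 8.

8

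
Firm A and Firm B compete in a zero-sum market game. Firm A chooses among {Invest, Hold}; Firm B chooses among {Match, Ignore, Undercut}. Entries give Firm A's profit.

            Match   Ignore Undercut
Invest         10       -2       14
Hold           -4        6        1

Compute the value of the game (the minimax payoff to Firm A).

26/11

Row minima: Invest → -2, Hold → -4; maximin = -2.
Column maxima: Match → 10, Ignore → 6, Undercut → 14; minimax = 6.
-2 ≠ 6, so there is no saddle point; optimal play is mixed.
Undercut is strictly dominated by Match (it gives Firm A strictly more in every row), so Firm B never plays it.
On the remaining 2×2 (Invest, Hold vs Match, Ignore):
Let Firm A play Invest with probability p. Expected payoff against Match: 10p + (-4)(1−p) = 14p − 4; against Ignore: (-2)p + 6(1−p) = −8p + 6.
Setting these equal: 14p − 4 = −8p + 6 ⇒ 22p = 10 ⇒ p = 5/11, and the value is (14)·(5/11) − 4 = 26/11.
For Firm B: with q = P(Match), equating Invest's and Hold's payoffs gives 12q − 2 = −10q + 6 ⇒ q = 4/11.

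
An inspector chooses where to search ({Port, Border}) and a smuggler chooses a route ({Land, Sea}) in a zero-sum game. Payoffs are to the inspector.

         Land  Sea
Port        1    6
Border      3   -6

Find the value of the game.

Row minima: Port → 1, Border → -6; maximin = 1.
Column maxima: Land → 3, Sea → 6; minimax = 3.
1 ≠ 3, so there is no saddle point; optimal play is mixed.
Let the inspector play Port with probability p. Expected payoff against Land: 1p + 3(1−p) = −2p + 3; against Sea: 6p + (-6)(1−p) = 12p − 6.
Setting these equal: −2p + 3 = 12p − 6 ⇒ −14p = -9 ⇒ p = 9/14, and the value is (-2)·(9/14) + 3 = 12/7.
For the smuggler: with q = P(Land), equating Port's and Border's payoffs gives −5q + 6 = 9q − 6 ⇒ q = 6/7.

12/7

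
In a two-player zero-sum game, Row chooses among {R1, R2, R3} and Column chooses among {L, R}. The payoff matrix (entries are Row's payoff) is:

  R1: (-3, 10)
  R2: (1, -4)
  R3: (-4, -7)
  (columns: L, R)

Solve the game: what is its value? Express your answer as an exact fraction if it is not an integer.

Row minima: R1 → -3, R2 → -4, R3 → -7; maximin = -3.
Column maxima: L → 1, R → 10; minimax = 1.
-3 ≠ 1, so there is no saddle point; optimal play is mixed.
R3 is strictly dominated by R1, so Row never plays it.
On the remaining 2×2 (R1, R2 vs L, R):
Let Row play R1 with probability p. Expected payoff against L: (-3)p + 1(1−p) = −4p + 1; against R: 10p + (-4)(1−p) = 14p − 4.
Setting these equal: −4p + 1 = 14p − 4 ⇒ −18p = -5 ⇒ p = 5/18, and the value is (-4)·(5/18) + 1 = -1/9.
For Column: with q = P(L), equating R1's and R2's payoffs gives −13q + 10 = 5q − 4 ⇒ q = 7/9.

-1/9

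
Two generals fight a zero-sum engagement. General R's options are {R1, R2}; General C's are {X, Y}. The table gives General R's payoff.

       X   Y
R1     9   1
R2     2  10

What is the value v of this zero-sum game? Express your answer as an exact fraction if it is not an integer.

Row minima: R1 → 1, R2 → 2; maximin = 2.
Column maxima: X → 9, Y → 10; minimax = 9.
2 ≠ 9, so there is no saddle point; optimal play is mixed.
Let General R play R1 with probability p. Expected payoff against X: 9p + 2(1−p) = 7p + 2; against Y: 1p + 10(1−p) = −9p + 10.
Setting these equal: 7p + 2 = −9p + 10 ⇒ 16p = 8 ⇒ p = 1/2, and the value is (7)·(1/2) + 2 = 11/2.
For General C: with q = P(X), equating R1's and R2's payoffs gives 8q + 1 = −8q + 10 ⇒ q = 9/16.

11/2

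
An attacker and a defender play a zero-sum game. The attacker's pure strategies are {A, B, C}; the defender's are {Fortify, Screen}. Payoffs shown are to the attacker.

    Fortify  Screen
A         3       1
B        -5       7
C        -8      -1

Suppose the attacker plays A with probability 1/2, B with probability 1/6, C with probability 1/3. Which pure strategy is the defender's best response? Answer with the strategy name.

Fortify

If the defender plays Fortify, the attacker's expected payoff is (1/2)·3 + (1/6)·(-5) + (1/3)·(-8) = -2.
If the defender plays Screen, the attacker's expected payoff is (1/2)·1 + (1/6)·7 + (1/3)·(-1) = 4/3.
The defender minimizes the attacker's payoff; the smallest is -2, so the best response is Fortify.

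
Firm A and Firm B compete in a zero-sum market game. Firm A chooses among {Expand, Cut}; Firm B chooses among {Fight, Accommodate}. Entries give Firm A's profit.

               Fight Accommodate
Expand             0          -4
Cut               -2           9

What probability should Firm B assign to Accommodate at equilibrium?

2/15

Row minima: Expand → -4, Cut → -2; maximin = -2.
Column maxima: Fight → 0, Accommodate → 9; minimax = 0.
-2 ≠ 0, so there is no saddle point; optimal play is mixed.
Let Firm A play Expand with probability p. Expected payoff against Fight: 0p + (-2)(1−p) = 2p − 2; against Accommodate: (-4)p + 9(1−p) = −13p + 9.
Setting these equal: 2p − 2 = −13p + 9 ⇒ 15p = 11 ⇒ p = 11/15, and the value is (2)·(11/15) − 2 = -8/15.
For Firm B: with q = P(Fight), equating Expand's and Cut's payoffs gives 4q − 4 = −11q + 9 ⇒ q = 13/15.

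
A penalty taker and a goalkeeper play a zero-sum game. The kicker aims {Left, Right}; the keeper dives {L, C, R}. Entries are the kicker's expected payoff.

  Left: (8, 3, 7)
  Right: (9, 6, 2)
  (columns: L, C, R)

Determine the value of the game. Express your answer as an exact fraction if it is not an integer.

Row minima: Left → 3, Right → 2; maximin = 3.
Column maxima: L → 9, C → 6, R → 7; minimax = 6.
3 ≠ 6, so there is no saddle point; optimal play is mixed.
L is strictly dominated by C (it gives the kicker strictly more in every row), so the keeper never plays it.
On the remaining 2×2 (Left, Right vs C, R):
Let the kicker play Left with probability p. Expected payoff against C: 3p + 6(1−p) = −3p + 6; against R: 7p + 2(1−p) = 5p + 2.
Setting these equal: −3p + 6 = 5p + 2 ⇒ −8p = -4 ⇒ p = 1/2, and the value is (-3)·(1/2) + 6 = 9/2.
For the keeper: with q = P(C), equating Left's and Right's payoffs gives −4q + 7 = 4q + 2 ⇒ q = 5/8.

9/2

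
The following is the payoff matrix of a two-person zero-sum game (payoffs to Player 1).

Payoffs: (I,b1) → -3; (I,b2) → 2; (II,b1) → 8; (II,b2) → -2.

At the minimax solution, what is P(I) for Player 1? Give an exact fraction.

Row minima: I → -3, II → -2; maximin = -2.
Column maxima: b1 → 8, b2 → 2; minimax = 2.
-2 ≠ 2, so there is no saddle point; optimal play is mixed.
Let Player 1 play I with probability p. Expected payoff against b1: (-3)p + 8(1−p) = −11p + 8; against b2: 2p + (-2)(1−p) = 4p − 2.
Setting these equal: −11p + 8 = 4p − 2 ⇒ −15p = -10 ⇒ p = 2/3, and the value is (-11)·(2/3) + 8 = 2/3.
For Player 2: with q = P(b1), equating I's and II's payoffs gives −5q + 2 = 10q − 2 ⇒ q = 4/15.

2/3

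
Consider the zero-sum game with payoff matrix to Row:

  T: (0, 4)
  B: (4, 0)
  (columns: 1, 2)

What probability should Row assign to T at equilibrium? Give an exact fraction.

1/2

Row minima: T → 0, B → 0; maximin = 0.
Column maxima: 1 → 4, 2 → 4; minimax = 4.
0 ≠ 4, so there is no saddle point; optimal play is mixed.
Let Row play T with probability p. Expected payoff against 1: 0p + 4(1−p) = −4p + 4; against 2: 4p + 0(1−p) = 4p.
Setting these equal: −4p + 4 = 4p ⇒ −8p = -4 ⇒ p = 1/2, and the value is (-4)·(1/2) + 4 = 2.
For Column: with q = P(1), equating T's and B's payoffs gives −4q + 4 = 4q ⇒ q = 1/2.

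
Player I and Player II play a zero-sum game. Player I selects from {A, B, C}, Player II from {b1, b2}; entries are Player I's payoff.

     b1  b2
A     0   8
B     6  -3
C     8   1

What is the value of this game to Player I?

Row minima: A → 0, B → -3, C → 1; maximin = 1.
Column maxima: b1 → 8, b2 → 8; minimax = 8.
1 ≠ 8, so there is no saddle point; optimal play is mixed.
B is strictly dominated by C, so Player I never plays it.
On the remaining 2×2 (A, C vs b1, b2):
Let Player I play A with probability p. Expected payoff against b1: 0p + 8(1−p) = −8p + 8; against b2: 8p + 1(1−p) = 7p + 1.
Setting these equal: −8p + 8 = 7p + 1 ⇒ −15p = -7 ⇒ p = 7/15, and the value is (-8)·(7/15) + 8 = 64/15.
For Player II: with q = P(b1), equating A's and C's payoffs gives −8q + 8 = 7q + 1 ⇒ q = 7/15.

64/15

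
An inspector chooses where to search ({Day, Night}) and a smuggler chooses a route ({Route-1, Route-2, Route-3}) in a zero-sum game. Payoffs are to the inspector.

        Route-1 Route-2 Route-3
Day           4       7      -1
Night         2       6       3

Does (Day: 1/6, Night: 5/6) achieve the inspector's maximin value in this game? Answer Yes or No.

Against Route-1 this mix gives (1/6)·4 + (5/6)·2 = 7/3.
Against Route-2 this mix gives (1/6)·7 + (5/6)·6 = 37/6.
Against Route-3 this mix gives (1/6)·(-1) + (5/6)·3 = 7/3.
All of the smuggler's active replies (Route-1, Route-3) yield 7/3, and no column does worse for the inspector. The mix makes the smuggler indifferent and guarantees 7/3, so it is optimal.

Yes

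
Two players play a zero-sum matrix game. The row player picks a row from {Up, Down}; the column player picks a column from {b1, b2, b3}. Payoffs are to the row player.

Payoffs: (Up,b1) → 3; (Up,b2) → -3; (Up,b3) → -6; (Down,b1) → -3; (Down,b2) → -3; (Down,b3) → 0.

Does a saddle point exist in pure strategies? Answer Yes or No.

Row minima: Up → -6, Down → -3; maximin = -3.
Column maxima: b1 → 3, b2 → -3, b3 → 0; minimax = -3.
maximin = minimax = -3, so a saddle point exists.

Yes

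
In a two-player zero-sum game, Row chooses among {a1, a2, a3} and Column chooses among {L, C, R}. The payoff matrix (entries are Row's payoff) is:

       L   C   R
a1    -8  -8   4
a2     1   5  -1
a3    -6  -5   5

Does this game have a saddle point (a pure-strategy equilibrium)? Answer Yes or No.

Row minima: a1 → -8, a2 → -1, a3 → -6; maximin = -1.
Column maxima: L → 1, C → 5, R → 5; minimax = 1.
-1 ≠ 1, so no pure-strategy equilibrium exists.

No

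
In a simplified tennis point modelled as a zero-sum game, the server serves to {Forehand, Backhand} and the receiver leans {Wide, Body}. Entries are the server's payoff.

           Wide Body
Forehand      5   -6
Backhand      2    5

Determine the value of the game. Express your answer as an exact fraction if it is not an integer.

37/14

Row minima: Forehand → -6, Backhand → 2; maximin = 2.
Column maxima: Wide → 5, Body → 5; minimax = 5.
2 ≠ 5, so there is no saddle point; optimal play is mixed.
Let the server play Forehand with probability p. Expected payoff against Wide: 5p + 2(1−p) = 3p + 2; against Body: (-6)p + 5(1−p) = −11p + 5.
Setting these equal: 3p + 2 = −11p + 5 ⇒ 14p = 3 ⇒ p = 3/14, and the value is (3)·(3/14) + 2 = 37/14.
For the receiver: with q = P(Wide), equating Forehand's and Backhand's payoffs gives 11q − 6 = −3q + 5 ⇒ q = 11/14.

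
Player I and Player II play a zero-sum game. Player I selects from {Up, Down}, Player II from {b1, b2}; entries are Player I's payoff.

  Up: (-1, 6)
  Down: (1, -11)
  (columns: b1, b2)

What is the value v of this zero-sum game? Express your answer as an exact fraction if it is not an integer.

-5/19

Row minima: Up → -1, Down → -11; maximin = -1.
Column maxima: b1 → 1, b2 → 6; minimax = 1.
-1 ≠ 1, so there is no saddle point; optimal play is mixed.
Let Player I play Up with probability p. Expected payoff against b1: (-1)p + 1(1−p) = −2p + 1; against b2: 6p + (-11)(1−p) = 17p − 11.
Setting these equal: −2p + 1 = 17p − 11 ⇒ −19p = -12 ⇒ p = 12/19, and the value is (-2)·(12/19) + 1 = -5/19.
For Player II: with q = P(b1), equating Up's and Down's payoffs gives −7q + 6 = 12q − 11 ⇒ q = 17/19.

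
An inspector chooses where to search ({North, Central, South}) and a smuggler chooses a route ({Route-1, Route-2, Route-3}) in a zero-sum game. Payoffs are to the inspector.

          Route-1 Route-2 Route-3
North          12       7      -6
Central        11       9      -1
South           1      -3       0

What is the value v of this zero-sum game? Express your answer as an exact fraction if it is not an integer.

-3/13

Row minima: North → -6, Central → -1, South → -3; maximin = -1.
Column maxima: Route-1 → 12, Route-2 → 9, Route-3 → 0; minimax = 0.
-1 ≠ 0, so there is no saddle point; optimal play is mixed.
Route-1 is strictly dominated by Route-2 (it gives the inspector strictly more in every row), so the smuggler never plays it.
With Route-1 eliminated, North is strictly dominated by Central (Central gives the inspector strictly more in every remaining column), so the inspector never plays it.
On the remaining 2×2 (Central, South vs Route-2, Route-3):
Let the inspector play Central with probability p. Expected payoff against Route-2: 9p + (-3)(1−p) = 12p − 3; against Route-3: (-1)p + 0(1−p) = −p.
Setting these equal: 12p − 3 = −p ⇒ 13p = 3 ⇒ p = 3/13, and the value is (12)·(3/13) − 3 = -3/13.
For the smuggler: with q = P(Route-2), equating Central's and South's payoffs gives 10q − 1 = −3q ⇒ q = 1/13.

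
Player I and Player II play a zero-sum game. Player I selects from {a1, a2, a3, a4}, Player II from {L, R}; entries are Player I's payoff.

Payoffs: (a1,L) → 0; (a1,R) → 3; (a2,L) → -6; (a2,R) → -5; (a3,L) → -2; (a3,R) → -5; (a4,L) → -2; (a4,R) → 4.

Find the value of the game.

0

Row minima: a1 → 0, a2 → -6, a3 → -5, a4 → -2; maximin = 0.
Column maxima: L → 0, R → 4; minimax = 0.
Since maximin = minimax = 0, there is a saddle point and the value is 0.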